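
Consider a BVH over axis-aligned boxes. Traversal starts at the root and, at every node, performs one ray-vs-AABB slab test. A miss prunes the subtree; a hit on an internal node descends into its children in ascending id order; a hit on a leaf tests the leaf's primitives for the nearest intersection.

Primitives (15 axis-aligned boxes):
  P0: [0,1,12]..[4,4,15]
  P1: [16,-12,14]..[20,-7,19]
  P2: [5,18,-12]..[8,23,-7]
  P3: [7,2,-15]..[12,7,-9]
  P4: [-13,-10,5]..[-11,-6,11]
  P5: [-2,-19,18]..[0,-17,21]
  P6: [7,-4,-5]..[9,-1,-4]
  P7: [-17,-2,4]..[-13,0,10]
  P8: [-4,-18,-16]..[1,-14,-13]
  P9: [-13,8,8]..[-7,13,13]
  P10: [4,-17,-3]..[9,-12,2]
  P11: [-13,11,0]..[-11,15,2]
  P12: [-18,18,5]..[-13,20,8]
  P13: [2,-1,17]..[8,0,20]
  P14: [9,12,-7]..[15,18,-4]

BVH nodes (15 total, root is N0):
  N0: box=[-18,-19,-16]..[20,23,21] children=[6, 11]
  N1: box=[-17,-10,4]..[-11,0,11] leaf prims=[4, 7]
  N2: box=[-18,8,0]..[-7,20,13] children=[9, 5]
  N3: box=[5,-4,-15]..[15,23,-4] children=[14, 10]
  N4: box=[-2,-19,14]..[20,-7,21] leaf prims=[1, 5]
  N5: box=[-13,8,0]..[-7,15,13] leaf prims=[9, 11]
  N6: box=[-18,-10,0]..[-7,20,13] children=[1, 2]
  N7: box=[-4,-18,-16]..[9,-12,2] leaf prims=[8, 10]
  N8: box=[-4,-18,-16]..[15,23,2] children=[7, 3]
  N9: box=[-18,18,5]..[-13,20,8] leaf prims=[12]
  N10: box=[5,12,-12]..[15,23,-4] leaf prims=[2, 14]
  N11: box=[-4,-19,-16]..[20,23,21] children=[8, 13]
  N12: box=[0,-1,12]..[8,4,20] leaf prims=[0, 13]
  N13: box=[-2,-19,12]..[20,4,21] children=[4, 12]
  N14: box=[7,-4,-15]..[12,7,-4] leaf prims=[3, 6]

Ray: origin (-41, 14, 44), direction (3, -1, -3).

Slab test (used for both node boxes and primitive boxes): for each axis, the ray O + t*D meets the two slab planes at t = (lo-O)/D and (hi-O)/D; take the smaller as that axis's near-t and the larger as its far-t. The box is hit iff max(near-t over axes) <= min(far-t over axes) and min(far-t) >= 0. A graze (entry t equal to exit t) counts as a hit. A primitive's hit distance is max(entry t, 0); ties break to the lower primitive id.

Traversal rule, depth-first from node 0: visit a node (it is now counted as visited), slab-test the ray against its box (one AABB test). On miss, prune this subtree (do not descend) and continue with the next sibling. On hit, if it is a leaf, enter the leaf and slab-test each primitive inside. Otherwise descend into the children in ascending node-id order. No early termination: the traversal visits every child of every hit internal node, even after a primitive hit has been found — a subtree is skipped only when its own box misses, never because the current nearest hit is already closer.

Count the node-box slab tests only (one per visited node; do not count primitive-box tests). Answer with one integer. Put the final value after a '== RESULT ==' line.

Traverse from the root:
N0 x:[23/3,61/3] y:[-9,33] z:[23/3,20] -> hit [23/3,20], descend [6, 11]
  N6 x:[23/3,34/3] y:[-6,24] z:[31/3,44/3] -> hit [31/3,34/3], descend [1, 2]
    N1 x:[8,10] y:[14,24] z:[11,40/3] -> miss, prune
    N2 x:[23/3,34/3] y:[-6,6] z:[31/3,44/3] -> miss, prune
  N11 x:[37/3,61/3] y:[-9,33] z:[23/3,20] -> hit [37/3,20], descend [8, 13]
    N8 x:[37/3,56/3] y:[-9,32] z:[14,20] -> hit [14,56/3], descend [3, 7]
      N3 x:[46/3,56/3] y:[-9,18] z:[16,59/3] -> hit [16,18], descend [10, 14]
        N10 x:[46/3,56/3] y:[-9,2] z:[16,56/3] -> miss, prune
        N14 x:[16,53/3] y:[7,18] z:[16,59/3] -> hit [16,53/3] leaf, test {P3(miss), P6@t=16}
      N7 x:[37/3,50/3] y:[26,32] z:[14,20] -> miss, prune
    N13 x:[13,61/3] y:[10,33] z:[23/3,32/3] -> miss, prune

Visited [0, 6, 1, 2, 11, 8, 3, 10, 14, 7, 13]. Tests: 11 box, 1 leaf. Nearest: P6.

== RESULT ==
11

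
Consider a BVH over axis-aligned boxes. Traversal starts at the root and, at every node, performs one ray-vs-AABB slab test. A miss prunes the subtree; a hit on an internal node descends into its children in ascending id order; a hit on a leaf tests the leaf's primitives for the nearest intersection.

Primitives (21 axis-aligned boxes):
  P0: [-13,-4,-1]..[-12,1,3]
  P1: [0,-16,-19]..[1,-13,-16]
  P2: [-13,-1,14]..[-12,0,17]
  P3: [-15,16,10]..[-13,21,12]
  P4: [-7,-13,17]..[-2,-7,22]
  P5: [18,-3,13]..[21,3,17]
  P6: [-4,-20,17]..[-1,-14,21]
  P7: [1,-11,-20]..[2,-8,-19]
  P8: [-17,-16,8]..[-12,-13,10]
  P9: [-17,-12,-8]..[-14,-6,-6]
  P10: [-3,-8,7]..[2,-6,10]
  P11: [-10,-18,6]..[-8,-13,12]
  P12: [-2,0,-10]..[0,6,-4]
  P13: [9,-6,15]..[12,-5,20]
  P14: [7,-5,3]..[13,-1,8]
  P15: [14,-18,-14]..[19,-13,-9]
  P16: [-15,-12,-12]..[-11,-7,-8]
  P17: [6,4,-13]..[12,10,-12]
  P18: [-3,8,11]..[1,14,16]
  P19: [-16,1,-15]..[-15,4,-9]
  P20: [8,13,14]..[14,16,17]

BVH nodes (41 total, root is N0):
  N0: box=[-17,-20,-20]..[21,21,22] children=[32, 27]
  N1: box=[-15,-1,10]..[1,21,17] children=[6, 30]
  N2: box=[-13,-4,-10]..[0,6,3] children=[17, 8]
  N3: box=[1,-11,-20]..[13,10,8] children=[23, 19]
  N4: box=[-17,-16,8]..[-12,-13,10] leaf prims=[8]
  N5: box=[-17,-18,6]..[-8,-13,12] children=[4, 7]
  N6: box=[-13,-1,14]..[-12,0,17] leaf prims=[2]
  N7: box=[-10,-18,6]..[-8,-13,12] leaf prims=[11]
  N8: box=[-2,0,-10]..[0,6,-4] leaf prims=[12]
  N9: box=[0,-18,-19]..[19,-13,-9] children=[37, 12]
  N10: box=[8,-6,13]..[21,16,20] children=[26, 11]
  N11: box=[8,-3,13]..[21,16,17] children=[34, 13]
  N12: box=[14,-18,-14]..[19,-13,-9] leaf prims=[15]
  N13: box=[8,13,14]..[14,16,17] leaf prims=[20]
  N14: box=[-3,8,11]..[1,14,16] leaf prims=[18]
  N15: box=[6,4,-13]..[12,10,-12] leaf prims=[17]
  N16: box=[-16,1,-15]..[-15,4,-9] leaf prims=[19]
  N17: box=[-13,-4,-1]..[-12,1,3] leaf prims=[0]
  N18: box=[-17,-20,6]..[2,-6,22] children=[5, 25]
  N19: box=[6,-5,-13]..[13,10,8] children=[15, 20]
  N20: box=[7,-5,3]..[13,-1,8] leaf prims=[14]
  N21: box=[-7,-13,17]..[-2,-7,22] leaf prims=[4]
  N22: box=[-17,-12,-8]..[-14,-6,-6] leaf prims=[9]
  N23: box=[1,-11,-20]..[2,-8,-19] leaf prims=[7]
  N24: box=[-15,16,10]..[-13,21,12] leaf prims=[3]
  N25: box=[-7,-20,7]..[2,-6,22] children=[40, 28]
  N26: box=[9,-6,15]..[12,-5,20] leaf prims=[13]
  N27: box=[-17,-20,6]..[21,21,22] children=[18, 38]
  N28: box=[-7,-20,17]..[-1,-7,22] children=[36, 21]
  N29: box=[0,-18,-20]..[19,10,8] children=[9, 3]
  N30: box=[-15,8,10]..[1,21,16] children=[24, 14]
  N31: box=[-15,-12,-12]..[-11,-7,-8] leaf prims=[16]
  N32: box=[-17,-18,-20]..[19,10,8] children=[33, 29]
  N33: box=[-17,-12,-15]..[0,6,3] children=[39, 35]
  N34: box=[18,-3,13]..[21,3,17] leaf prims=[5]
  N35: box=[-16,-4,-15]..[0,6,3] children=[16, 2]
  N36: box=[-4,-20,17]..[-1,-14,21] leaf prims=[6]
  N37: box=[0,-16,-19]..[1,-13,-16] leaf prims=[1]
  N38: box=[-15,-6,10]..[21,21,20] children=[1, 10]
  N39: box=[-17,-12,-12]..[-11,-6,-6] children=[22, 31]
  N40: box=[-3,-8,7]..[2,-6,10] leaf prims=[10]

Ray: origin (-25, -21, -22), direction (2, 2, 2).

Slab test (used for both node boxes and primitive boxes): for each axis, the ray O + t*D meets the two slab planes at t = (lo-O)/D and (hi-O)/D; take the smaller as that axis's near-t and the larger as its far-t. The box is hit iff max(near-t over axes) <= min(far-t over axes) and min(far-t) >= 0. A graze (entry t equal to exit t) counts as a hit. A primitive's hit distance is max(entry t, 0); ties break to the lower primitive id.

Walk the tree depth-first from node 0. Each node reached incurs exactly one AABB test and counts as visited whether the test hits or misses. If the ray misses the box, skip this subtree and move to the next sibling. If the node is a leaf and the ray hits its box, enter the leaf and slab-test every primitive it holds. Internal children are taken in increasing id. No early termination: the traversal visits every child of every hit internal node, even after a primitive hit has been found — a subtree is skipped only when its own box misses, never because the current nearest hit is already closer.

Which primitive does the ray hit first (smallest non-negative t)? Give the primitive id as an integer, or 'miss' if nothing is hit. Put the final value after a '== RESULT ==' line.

Walk:
N0 x:[4,23] y:[1/2,21] z:[1,22] -> hit [4,21], descend [27, 32]
  N27 x:[4,23] y:[1/2,21] z:[14,22] -> hit [14,21], descend [18, 38]
    N18 x:[4,27/2] y:[1/2,15/2] z:[14,22] -> miss, prune
    N38 x:[5,23] y:[15/2,21] z:[16,21] -> hit [16,21], descend [1, 10]
      N1 x:[5,13] y:[10,21] z:[16,39/2] -> miss, prune
      N10 x:[33/2,23] y:[15/2,37/2] z:[35/2,21] -> hit [35/2,37/2], descend [11, 26]
        N11 x:[33/2,23] y:[9,37/2] z:[35/2,39/2] -> hit [35/2,37/2], descend [13, 34]
          N13 x:[33/2,39/2] y:[17,37/2] z:[18,39/2] -> hit [18,37/2] leaf, test {P20@t=18}
          N34 x:[43/2,23] y:[9,12] z:[35/2,39/2] -> miss, prune
        N26 x:[17,37/2] y:[15/2,8] z:[37/2,21] -> miss, prune
  N32 x:[4,22] y:[3/2,31/2] z:[1,15] -> hit [4,15], descend [29, 33]
    N29 x:[25/2,22] y:[3/2,31/2] z:[1,15] -> hit [25/2,15], descend [3, 9]
      N3 x:[13,19] y:[5,31/2] z:[1,15] -> hit [13,15], descend [19, 23]
        N19 x:[31/2,19] y:[8,31/2] z:[9/2,15] -> miss, prune
        N23 x:[13,27/2] y:[5,13/2] z:[1,3/2] -> miss, prune
      N9 x:[25/2,22] y:[3/2,4] z:[3/2,13/2] -> miss, prune
    N33 x:[4,25/2] y:[9/2,27/2] z:[7/2,25/2] -> hit [9/2,25/2], descend [35, 39]
      N35 x:[9/2,25/2] y:[17/2,27/2] z:[7/2,25/2] -> hit [17/2,25/2], descend [2, 16]
        N2 x:[6,25/2] y:[17/2,27/2] z:[6,25/2] -> hit [17/2,25/2], descend [8, 17]
          N8 x:[23/2,25/2] y:[21/2,27/2] z:[6,9] -> miss, prune
          N17 x:[6,13/2] y:[17/2,11] z:[21/2,25/2] -> miss, prune
        N16 x:[9/2,5] y:[11,25/2] z:[7/2,13/2] -> miss, prune
      N39 x:[4,7] y:[9/2,15/2] z:[5,8] -> hit [5,7], descend [22, 31]
        N22 x:[4,11/2] y:[9/2,15/2] z:[7,8] -> miss, prune
        N31 x:[5,7] y:[9/2,7] z:[5,7] -> hit [5,7] leaf, test {P16@t=5}

order=[0, 27, 18, 38, 1, 10, 11, 13, 34, 26, 32, 29, 3, 19, 23, 9, 33, 35, 2, 8, 17, 16, 39, 22, 31]  |boxes|=25  |leaves|=2  hit=P16

== RESULT ==
16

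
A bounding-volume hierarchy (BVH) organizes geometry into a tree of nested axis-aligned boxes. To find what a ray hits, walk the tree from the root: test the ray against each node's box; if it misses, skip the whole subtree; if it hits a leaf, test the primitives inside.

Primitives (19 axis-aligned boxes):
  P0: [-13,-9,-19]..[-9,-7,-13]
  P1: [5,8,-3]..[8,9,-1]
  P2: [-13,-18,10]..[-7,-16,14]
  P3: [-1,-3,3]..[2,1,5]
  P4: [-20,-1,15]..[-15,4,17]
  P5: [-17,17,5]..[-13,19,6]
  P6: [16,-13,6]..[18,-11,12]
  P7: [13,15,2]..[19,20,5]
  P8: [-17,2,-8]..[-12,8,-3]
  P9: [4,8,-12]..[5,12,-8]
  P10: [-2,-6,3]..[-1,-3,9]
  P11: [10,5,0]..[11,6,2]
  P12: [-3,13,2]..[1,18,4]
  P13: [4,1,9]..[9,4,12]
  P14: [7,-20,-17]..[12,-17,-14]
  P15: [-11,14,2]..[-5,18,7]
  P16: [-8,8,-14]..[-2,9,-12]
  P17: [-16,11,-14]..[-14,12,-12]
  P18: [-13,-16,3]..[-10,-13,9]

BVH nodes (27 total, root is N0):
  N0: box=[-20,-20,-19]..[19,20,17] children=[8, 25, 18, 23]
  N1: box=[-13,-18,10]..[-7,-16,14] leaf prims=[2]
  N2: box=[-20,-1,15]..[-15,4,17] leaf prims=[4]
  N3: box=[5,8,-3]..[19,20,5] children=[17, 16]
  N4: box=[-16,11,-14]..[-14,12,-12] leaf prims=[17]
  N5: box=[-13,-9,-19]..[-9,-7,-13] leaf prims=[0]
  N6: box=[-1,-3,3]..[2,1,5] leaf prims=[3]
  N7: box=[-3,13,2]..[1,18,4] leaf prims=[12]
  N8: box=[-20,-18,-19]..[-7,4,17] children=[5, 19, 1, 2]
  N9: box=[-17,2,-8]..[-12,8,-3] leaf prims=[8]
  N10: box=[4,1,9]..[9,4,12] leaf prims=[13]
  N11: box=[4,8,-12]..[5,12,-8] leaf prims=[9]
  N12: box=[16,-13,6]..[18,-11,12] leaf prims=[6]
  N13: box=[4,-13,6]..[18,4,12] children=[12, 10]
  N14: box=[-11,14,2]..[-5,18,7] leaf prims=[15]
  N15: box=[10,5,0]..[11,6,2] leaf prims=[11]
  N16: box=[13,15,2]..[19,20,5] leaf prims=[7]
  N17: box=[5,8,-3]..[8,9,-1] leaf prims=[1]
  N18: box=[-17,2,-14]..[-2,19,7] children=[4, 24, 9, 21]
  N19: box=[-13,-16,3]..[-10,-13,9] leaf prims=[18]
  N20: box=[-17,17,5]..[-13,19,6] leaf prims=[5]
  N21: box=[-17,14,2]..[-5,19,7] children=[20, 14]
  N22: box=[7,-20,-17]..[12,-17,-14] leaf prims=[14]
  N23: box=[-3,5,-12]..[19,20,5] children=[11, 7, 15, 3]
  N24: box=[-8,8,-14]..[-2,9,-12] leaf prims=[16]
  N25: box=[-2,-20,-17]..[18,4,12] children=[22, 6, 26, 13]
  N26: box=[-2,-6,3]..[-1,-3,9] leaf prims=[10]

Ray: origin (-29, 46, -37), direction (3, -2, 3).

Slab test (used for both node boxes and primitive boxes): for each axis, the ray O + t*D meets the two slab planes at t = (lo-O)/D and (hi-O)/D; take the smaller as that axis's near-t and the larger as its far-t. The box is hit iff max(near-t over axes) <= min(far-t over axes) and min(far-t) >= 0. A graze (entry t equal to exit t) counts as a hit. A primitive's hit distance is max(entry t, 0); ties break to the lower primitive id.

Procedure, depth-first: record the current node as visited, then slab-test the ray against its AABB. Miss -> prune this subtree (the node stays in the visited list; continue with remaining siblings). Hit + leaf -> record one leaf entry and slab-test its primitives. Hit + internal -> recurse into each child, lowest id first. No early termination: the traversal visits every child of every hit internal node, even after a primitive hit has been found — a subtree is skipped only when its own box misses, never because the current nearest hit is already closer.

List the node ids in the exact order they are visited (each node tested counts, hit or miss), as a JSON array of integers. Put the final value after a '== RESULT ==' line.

Traverse from the root:
N0 x:[3,16] y:[13,33] z:[6,18] -> hit [13,16], descend [8, 18, 23, 25]
  N8 x:[3,22/3] y:[21,32] z:[6,18] -> miss, prune
  N18 x:[4,9] y:[27/2,22] z:[23/3,44/3] -> miss, prune
  N23 x:[26/3,16] y:[13,41/2] z:[25/3,14] -> hit [13,14], descend [3, 7, 11, 15]
    N3 x:[34/3,16] y:[13,19] z:[34/3,14] -> hit [13,14], descend [16, 17]
      N16 x:[14,16] y:[13,31/2] z:[13,14] -> hit [14,14] leaf, test {P7@t=14}
      N17 x:[34/3,37/3] y:[37/2,19] z:[34/3,12] -> miss, prune
    N7 x:[26/3,10] y:[14,33/2] z:[13,41/3] -> miss, prune
    N11 x:[11,34/3] y:[17,19] z:[25/3,29/3] -> miss, prune
    N15 x:[13,40/3] y:[20,41/2] z:[37/3,13] -> miss, prune
  N25 x:[9,47/3] y:[21,33] z:[20/3,49/3] -> miss, prune

Visited [0, 8, 18, 23, 3, 16, 17, 7, 11, 15, 25]. Tests: 11 box, 1 leaf. Nearest: P7.

== RESULT ==
[0, 8, 18, 23, 3, 16, 17, 7, 11, 15, 25]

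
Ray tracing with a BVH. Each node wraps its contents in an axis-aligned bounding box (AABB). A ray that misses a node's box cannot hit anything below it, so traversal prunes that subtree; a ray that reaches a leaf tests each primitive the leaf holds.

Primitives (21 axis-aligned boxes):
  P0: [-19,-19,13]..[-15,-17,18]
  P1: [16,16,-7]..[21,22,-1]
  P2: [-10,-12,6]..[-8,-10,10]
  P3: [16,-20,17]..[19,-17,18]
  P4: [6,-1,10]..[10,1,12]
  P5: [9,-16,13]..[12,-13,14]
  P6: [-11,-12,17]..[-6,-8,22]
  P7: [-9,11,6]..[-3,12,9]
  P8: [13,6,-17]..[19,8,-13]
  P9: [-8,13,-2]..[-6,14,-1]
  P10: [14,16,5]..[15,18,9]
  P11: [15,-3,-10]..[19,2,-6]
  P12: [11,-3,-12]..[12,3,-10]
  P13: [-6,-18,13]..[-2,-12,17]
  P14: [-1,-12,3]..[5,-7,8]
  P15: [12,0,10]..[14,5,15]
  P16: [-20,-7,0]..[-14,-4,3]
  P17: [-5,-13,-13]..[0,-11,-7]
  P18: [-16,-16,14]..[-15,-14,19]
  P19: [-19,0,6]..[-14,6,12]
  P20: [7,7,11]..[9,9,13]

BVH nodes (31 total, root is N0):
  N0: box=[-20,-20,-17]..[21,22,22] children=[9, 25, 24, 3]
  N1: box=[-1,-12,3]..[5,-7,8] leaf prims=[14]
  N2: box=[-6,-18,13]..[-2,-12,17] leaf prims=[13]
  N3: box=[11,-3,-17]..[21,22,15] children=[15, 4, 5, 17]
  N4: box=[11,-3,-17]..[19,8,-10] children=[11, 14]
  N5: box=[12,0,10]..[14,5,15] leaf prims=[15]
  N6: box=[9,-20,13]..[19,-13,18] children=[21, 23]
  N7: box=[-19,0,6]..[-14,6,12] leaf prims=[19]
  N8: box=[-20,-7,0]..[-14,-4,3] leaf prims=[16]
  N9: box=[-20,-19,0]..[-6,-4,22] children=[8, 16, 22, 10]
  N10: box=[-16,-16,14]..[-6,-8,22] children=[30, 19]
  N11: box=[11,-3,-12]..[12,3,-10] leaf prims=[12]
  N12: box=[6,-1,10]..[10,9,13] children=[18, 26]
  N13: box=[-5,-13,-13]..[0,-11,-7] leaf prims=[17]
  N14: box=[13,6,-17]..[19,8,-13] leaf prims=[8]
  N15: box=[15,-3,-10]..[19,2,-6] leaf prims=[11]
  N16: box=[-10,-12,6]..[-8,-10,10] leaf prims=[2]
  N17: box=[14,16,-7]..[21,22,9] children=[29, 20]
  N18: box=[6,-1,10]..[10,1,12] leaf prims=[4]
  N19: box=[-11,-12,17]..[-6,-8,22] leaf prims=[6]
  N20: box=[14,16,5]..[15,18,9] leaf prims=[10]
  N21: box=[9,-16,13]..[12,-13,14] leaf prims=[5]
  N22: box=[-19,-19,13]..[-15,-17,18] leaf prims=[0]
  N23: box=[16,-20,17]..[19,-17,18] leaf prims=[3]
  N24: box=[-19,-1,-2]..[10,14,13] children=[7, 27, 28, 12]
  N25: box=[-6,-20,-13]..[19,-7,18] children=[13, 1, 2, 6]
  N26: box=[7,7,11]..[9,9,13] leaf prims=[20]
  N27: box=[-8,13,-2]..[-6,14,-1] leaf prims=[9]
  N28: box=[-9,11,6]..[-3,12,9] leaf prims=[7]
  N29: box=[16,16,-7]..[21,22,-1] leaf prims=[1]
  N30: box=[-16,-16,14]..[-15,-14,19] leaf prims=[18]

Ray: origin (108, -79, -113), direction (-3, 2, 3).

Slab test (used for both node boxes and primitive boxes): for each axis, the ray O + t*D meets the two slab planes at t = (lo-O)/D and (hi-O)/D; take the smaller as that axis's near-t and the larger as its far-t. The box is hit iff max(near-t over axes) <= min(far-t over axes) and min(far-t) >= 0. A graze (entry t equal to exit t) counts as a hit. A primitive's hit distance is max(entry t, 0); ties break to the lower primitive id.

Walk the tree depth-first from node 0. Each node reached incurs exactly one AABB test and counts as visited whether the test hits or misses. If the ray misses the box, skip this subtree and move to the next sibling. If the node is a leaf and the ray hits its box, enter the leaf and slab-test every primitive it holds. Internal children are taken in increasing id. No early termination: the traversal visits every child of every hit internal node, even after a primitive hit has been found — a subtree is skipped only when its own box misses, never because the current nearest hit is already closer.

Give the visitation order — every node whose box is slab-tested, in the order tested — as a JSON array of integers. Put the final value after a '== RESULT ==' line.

Traverse from the root:
N0 x:[29,128/3] y:[59/2,101/2] z:[32,45] -> hit [32,128/3], descend [3, 9, 24, 25]
  N3 x:[29,97/3] y:[38,101/2] z:[32,128/3] -> miss, prune
  N9 x:[38,128/3] y:[30,75/2] z:[113/3,45] -> miss, prune
  N24 x:[98/3,127/3] y:[39,93/2] z:[37,42] -> hit [39,42], descend [7, 12, 27, 28]
    N7 x:[122/3,127/3] y:[79/2,85/2] z:[119/3,125/3] -> hit [122/3,125/3] leaf, test {P19@t=122/3}
    N12 x:[98/3,34] y:[39,44] z:[41,42] -> miss, prune
    N27 x:[38,116/3] y:[46,93/2] z:[37,112/3] -> miss, prune
    N28 x:[37,39] y:[45,91/2] z:[119/3,122/3] -> miss, prune
  N25 x:[89/3,38] y:[59/2,36] z:[100/3,131/3] -> hit [100/3,36], descend [1, 2, 6, 13]
    N1 x:[103/3,109/3] y:[67/2,36] z:[116/3,121/3] -> miss, prune
    N2 x:[110/3,38] y:[61/2,67/2] z:[42,130/3] -> miss, prune
    N6 x:[89/3,33] y:[59/2,33] z:[42,131/3] -> miss, prune
    N13 x:[36,113/3] y:[33,34] z:[100/3,106/3] -> miss, prune

order=[0, 3, 9, 24, 7, 12, 27, 28, 25, 1, 2, 6, 13]  |boxes|=13  |leaves|=1  hit=P19

== RESULT ==
[0, 3, 9, 24, 7, 12, 27, 28, 25, 1, 2, 6, 13]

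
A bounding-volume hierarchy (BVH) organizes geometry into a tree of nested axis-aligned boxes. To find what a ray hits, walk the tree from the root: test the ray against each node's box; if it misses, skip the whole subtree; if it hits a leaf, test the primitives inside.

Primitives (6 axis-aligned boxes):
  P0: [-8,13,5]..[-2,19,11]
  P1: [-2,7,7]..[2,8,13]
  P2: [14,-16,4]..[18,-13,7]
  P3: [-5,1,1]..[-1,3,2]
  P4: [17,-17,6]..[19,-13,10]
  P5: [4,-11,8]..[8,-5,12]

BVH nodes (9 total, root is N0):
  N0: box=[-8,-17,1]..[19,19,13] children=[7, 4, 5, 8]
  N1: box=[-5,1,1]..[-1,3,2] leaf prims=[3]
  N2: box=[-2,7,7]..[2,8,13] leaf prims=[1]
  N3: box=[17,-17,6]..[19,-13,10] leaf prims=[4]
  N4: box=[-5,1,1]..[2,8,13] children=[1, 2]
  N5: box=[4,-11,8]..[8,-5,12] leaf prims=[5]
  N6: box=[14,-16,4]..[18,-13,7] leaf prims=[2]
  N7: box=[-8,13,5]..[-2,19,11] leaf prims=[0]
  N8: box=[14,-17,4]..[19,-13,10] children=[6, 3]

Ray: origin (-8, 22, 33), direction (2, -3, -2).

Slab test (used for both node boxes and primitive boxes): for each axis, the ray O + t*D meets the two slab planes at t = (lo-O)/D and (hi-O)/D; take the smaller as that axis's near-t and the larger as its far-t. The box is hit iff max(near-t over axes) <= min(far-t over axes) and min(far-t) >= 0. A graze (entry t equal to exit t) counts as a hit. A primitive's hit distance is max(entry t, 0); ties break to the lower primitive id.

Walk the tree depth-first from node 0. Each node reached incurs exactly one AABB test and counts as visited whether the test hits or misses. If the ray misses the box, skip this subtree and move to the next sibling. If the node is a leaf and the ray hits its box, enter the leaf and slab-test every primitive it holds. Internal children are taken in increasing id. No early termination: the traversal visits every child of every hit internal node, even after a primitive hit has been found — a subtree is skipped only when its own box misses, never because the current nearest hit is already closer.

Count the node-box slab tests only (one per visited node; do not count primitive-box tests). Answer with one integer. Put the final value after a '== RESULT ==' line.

Walk:
N0 x:[0,27/2] y:[1,13] z:[10,16] -> hit [10,13], descend [4, 5, 7, 8]
  N4 x:[3/2,5] y:[14/3,7] z:[10,16] -> miss, prune
  N5 x:[6,8] y:[9,11] z:[21/2,25/2] -> miss, prune
  N7 x:[0,3] y:[1,3] z:[11,14] -> miss, prune
  N8 x:[11,27/2] y:[35/3,13] z:[23/2,29/2] -> hit [35/3,13], descend [3, 6]
    N3 x:[25/2,27/2] y:[35/3,13] z:[23/2,27/2] -> hit [25/2,13] leaf, test {P4@t=25/2}
    N6 x:[11,13] y:[35/3,38/3] z:[13,29/2] -> miss, prune

7 AABB tests over nodes [0, 4, 5, 7, 8, 3, 6]; 1 leaf entered; closest P4.

== RESULT ==
7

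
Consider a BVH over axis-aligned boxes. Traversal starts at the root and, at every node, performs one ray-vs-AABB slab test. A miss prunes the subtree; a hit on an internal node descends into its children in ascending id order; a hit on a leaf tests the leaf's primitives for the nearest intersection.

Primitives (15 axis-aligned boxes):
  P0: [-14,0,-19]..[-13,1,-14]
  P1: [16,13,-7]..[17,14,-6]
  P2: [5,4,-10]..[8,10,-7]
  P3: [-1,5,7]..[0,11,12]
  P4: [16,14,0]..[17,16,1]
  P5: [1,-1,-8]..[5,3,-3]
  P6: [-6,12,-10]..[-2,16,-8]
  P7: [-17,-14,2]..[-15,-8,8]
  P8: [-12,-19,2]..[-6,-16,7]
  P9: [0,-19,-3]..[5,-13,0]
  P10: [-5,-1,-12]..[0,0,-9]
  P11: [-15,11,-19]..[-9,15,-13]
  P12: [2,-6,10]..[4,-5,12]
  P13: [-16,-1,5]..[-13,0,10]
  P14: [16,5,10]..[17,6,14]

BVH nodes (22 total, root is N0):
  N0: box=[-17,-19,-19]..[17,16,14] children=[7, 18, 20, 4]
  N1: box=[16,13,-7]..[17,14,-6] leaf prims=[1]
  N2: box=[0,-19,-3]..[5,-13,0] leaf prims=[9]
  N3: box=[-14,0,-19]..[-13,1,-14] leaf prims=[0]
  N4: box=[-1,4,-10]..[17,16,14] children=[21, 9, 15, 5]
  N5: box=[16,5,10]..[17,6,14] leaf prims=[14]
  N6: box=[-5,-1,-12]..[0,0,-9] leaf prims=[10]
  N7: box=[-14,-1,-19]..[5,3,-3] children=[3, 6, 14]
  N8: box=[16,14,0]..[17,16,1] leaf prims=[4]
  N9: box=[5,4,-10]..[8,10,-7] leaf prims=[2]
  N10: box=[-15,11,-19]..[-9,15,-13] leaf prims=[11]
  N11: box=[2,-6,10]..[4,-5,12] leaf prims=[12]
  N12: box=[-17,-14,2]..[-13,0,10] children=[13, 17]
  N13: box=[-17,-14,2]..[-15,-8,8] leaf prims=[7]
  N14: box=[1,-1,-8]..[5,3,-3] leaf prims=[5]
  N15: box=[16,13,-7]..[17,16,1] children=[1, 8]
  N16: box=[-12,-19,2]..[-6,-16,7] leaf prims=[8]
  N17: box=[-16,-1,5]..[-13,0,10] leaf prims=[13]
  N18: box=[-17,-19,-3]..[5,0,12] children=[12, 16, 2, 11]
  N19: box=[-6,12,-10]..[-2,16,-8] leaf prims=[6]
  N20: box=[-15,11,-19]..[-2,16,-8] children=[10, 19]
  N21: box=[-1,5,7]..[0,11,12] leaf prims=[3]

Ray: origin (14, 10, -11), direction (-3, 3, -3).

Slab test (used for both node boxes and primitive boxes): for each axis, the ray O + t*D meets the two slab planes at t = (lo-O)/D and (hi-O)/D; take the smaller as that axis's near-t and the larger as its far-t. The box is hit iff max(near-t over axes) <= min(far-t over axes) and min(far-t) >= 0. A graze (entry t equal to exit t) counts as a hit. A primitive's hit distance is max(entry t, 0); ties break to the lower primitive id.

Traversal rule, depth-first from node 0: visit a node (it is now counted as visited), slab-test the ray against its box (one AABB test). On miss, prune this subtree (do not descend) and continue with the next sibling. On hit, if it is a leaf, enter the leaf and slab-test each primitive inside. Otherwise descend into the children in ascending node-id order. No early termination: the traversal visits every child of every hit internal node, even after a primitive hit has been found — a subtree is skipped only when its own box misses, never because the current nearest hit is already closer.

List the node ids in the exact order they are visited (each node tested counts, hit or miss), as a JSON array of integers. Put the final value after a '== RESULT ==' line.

Walk:
N0 x:[-1,31/3] y:[-29/3,2] z:[-25/3,8/3] -> hit [-1,2], descend [4, 7, 18, 20]
  N4 x:[-1,5] y:[-2,2] z:[-25/3,-1/3] -> miss, prune
  N7 x:[3,28/3] y:[-11/3,-7/3] z:[-8/3,8/3] -> miss, prune
  N18 x:[3,31/3] y:[-29/3,-10/3] z:[-23/3,-8/3] -> miss, prune
  N20 x:[16/3,29/3] y:[1/3,2] z:[-1,8/3] -> miss, prune

Visited [0, 4, 7, 18, 20]. Tests: 5 box, 0 leaf. Nearest: miss.

== RESULT ==
[0, 4, 7, 18, 20]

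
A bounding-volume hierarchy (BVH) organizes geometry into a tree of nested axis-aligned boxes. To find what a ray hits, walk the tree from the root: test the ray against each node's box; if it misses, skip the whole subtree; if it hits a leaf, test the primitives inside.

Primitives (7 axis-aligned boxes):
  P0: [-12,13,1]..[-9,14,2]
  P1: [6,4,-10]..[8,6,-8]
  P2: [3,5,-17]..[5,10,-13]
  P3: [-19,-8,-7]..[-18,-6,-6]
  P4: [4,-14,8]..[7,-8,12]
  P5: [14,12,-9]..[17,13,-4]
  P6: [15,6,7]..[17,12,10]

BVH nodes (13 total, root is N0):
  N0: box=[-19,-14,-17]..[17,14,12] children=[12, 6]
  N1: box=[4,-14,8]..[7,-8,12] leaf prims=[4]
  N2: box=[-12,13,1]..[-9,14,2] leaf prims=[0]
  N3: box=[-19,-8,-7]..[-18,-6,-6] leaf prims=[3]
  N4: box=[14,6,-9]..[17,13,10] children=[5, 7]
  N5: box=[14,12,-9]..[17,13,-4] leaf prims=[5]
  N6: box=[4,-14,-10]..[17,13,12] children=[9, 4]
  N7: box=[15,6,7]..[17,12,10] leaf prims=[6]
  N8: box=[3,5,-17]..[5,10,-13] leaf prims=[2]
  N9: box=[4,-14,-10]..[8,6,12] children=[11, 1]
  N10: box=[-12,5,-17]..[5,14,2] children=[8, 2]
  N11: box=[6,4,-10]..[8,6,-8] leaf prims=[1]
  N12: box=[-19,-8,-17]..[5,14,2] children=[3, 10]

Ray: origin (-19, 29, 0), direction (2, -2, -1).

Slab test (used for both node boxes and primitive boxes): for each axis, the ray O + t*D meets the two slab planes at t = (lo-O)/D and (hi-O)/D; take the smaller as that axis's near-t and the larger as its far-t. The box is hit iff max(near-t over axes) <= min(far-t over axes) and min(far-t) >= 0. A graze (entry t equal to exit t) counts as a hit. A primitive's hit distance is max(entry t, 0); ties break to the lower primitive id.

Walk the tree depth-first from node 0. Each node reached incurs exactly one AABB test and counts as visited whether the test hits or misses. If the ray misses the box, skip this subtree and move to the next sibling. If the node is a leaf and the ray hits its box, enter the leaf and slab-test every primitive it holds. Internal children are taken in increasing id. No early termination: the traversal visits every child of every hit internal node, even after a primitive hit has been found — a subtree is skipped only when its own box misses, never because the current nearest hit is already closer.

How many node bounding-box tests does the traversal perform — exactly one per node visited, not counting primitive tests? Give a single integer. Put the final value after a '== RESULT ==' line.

Trace the traversal:
N0 x:[0,18] y:[15/2,43/2] z:[-12,17] -> hit [15/2,17], descend [6, 12]
  N6 x:[23/2,18] y:[8,43/2] z:[-12,10] -> miss, prune
  N12 x:[0,12] y:[15/2,37/2] z:[-2,17] -> hit [15/2,12], descend [3, 10]
    N3 x:[0,1/2] y:[35/2,37/2] z:[6,7] -> miss, prune
    N10 x:[7/2,12] y:[15/2,12] z:[-2,17] -> hit [15/2,12], descend [2, 8]
      N2 x:[7/2,5] y:[15/2,8] z:[-2,-1] -> miss, prune
      N8 x:[11,12] y:[19/2,12] z:[13,17] -> miss, prune

Visited [0, 6, 12, 3, 10, 2, 8]. Tests: 7 box, 0 leaf. Nearest: miss.

== RESULT ==
7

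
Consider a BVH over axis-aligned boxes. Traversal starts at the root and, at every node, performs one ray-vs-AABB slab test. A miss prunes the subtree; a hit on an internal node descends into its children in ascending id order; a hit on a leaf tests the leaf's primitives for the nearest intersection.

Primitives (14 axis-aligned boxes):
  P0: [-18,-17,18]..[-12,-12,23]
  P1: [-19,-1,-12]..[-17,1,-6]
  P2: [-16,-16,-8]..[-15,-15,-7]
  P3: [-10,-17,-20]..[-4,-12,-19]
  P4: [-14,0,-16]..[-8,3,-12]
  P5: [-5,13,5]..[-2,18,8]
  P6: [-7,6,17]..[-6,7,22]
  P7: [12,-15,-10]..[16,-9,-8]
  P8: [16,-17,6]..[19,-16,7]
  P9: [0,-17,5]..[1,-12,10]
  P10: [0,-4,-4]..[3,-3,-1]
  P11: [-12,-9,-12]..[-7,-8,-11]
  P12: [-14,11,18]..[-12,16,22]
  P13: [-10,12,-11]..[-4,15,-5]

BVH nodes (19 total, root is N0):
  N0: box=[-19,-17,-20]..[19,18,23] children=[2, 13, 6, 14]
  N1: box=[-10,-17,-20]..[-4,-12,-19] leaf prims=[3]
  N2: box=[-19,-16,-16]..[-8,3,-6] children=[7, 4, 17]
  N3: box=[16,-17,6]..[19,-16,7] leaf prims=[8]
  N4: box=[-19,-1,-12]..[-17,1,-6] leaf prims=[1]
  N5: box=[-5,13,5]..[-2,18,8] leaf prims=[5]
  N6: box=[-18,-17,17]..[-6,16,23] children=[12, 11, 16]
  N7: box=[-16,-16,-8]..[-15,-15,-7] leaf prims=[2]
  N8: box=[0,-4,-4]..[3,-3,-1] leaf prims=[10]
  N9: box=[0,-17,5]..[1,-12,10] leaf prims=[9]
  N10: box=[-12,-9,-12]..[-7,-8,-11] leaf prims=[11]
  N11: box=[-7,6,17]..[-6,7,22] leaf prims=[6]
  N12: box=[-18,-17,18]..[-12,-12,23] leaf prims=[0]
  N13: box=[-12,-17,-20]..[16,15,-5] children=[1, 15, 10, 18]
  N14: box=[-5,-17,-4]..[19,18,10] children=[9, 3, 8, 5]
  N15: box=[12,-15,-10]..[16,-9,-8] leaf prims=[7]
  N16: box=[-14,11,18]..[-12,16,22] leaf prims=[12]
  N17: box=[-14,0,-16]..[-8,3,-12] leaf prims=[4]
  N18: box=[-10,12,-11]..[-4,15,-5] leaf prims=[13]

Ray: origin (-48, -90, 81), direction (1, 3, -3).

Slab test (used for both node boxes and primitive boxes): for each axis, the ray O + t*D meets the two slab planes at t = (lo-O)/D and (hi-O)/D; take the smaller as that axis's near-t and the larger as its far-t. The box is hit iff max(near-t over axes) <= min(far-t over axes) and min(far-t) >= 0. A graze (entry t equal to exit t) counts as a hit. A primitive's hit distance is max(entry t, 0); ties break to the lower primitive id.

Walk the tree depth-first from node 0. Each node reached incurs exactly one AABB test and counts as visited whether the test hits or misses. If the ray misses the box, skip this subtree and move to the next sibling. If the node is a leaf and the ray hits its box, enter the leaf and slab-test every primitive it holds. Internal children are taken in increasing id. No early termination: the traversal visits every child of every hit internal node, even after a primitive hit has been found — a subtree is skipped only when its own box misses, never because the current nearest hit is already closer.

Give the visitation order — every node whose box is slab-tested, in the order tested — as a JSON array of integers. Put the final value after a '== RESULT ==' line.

Traverse from the root:
N0 x:[29,67] y:[73/3,36] z:[58/3,101/3] -> hit [29,101/3], descend [2, 6, 13, 14]
  N2 x:[29,40] y:[74/3,31] z:[29,97/3] -> hit [29,31], descend [4, 7, 17]
    N4 x:[29,31] y:[89/3,91/3] z:[29,31] -> hit [89/3,91/3] leaf, test {P1@t=89/3}
    N7 x:[32,33] y:[74/3,25] z:[88/3,89/3] -> miss, prune
    N17 x:[34,40] y:[30,31] z:[31,97/3] -> miss, prune
  N6 x:[30,42] y:[73/3,106/3] z:[58/3,64/3] -> miss, prune
  N13 x:[36,64] y:[73/3,35] z:[86/3,101/3] -> miss, prune
  N14 x:[43,67] y:[73/3,36] z:[71/3,85/3] -> miss, prune

8 AABB tests over nodes [0, 2, 4, 7, 17, 6, 13, 14]; 1 leaf entered; closest P1.

== RESULT ==
[0, 2, 4, 7, 17, 6, 13, 14]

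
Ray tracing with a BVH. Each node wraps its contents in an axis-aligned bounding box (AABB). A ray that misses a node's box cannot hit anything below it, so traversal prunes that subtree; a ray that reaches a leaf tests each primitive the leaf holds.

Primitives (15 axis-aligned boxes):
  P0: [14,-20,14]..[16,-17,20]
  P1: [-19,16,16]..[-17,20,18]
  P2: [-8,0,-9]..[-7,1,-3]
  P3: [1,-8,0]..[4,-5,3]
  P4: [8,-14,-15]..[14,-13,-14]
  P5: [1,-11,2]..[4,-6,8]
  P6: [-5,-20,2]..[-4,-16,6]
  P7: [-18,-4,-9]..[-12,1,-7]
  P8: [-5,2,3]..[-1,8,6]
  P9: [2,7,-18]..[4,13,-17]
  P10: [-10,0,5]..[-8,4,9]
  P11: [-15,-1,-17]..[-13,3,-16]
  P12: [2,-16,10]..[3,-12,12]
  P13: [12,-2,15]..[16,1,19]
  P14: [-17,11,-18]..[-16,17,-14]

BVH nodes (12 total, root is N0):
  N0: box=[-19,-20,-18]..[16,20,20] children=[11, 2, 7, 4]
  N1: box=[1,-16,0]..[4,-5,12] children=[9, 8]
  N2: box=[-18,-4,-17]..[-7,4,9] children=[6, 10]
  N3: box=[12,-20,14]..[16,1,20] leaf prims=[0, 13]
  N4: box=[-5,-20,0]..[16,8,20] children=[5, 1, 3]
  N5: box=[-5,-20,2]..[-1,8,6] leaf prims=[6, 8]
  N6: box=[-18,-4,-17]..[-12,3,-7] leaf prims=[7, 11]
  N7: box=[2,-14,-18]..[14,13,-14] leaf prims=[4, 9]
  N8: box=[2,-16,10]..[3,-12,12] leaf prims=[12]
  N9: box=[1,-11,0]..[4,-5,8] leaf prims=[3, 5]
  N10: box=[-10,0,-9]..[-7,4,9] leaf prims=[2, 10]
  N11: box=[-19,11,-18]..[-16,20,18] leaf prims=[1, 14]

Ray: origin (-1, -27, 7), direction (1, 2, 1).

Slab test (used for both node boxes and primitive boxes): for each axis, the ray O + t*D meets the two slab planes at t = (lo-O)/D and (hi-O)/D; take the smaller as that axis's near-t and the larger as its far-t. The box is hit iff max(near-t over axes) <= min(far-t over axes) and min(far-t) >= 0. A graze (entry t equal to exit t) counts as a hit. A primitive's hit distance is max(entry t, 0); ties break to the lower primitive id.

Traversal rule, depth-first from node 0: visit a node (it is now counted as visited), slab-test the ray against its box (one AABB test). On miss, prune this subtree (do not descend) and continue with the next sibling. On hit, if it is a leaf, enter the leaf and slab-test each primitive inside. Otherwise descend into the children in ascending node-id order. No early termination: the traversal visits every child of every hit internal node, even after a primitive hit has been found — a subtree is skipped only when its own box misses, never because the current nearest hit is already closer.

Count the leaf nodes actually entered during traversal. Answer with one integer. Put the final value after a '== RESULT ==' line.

Trace the traversal:
N0 x:[-18,17] y:[7/2,47/2] z:[-25,13] -> hit [7/2,13], descend [2, 4, 7, 11]
  N2 x:[-17,-6] y:[23/2,31/2] z:[-24,2] -> miss, prune
  N4 x:[-4,17] y:[7/2,35/2] z:[-7,13] -> hit [7/2,13], descend [1, 3, 5]
    N1 x:[2,5] y:[11/2,11] z:[-7,5] -> miss, prune
    N3 x:[13,17] y:[7/2,14] z:[7,13] -> hit [13,13] leaf, test {P0(miss), P13(miss)}
    N5 x:[-4,0] y:[7/2,35/2] z:[-5,-1] -> miss, prune
  N7 x:[3,15] y:[13/2,20] z:[-25,-21] -> miss, prune
  N11 x:[-18,-15] y:[19,47/2] z:[-25,11] -> miss, prune

order=[0, 2, 4, 1, 3, 5, 7, 11]  |boxes|=8  |leaves|=1  hit=miss

== RESULT ==
1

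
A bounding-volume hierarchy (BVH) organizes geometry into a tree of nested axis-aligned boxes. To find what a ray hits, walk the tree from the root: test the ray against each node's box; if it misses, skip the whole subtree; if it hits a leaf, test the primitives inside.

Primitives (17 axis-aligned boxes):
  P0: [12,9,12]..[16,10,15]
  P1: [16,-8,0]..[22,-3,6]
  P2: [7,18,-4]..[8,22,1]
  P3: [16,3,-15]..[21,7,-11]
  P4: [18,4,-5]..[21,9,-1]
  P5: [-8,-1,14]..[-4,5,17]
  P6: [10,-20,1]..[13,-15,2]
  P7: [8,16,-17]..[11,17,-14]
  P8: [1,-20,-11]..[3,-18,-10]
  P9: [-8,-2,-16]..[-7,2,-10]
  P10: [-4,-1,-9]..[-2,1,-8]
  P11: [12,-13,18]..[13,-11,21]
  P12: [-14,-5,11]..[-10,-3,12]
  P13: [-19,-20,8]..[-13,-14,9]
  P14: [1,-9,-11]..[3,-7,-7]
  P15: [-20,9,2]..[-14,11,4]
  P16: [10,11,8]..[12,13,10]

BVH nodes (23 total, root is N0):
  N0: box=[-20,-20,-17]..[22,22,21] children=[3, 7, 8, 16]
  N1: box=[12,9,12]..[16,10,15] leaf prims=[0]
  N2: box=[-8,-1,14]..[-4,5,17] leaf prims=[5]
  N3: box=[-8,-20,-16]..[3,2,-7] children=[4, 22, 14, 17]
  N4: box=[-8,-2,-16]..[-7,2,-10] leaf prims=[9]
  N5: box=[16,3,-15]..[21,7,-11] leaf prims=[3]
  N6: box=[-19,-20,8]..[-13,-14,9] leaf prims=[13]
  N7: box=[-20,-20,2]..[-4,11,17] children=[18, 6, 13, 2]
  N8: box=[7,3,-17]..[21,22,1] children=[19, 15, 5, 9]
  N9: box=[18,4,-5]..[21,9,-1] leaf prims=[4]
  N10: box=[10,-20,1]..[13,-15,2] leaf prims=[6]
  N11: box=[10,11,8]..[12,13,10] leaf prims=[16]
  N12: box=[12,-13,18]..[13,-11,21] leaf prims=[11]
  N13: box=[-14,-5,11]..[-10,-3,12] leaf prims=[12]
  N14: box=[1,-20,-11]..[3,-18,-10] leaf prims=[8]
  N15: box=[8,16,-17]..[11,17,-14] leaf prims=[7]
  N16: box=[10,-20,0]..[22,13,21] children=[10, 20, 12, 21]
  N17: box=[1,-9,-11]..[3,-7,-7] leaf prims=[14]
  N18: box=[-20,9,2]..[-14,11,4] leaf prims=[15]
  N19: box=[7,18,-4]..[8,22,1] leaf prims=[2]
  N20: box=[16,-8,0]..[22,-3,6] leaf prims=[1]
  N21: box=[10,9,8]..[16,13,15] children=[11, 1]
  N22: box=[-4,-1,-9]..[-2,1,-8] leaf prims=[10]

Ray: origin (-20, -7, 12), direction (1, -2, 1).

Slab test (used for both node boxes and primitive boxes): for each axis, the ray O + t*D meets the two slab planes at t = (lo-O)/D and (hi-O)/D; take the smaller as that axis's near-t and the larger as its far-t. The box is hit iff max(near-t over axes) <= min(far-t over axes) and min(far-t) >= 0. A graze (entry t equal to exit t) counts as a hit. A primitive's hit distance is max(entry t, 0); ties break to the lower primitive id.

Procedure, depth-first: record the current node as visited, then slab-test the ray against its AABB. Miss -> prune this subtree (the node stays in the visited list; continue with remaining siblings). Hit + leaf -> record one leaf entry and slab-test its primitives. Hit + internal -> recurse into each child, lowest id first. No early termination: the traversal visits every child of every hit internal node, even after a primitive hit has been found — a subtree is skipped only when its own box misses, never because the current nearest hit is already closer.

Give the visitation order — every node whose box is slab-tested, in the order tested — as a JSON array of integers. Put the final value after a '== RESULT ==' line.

Trace the traversal:
N0 x:[0,42] y:[-29/2,13/2] z:[-29,9] -> hit [0,13/2], descend [3, 7, 8, 16]
  N3 x:[12,23] y:[-9/2,13/2] z:[-28,-19] -> miss, prune
  N7 x:[0,16] y:[-9,13/2] z:[-10,5] -> hit [0,5], descend [2, 6, 13, 18]
    N2 x:[12,16] y:[-6,-3] z:[2,5] -> miss, prune
    N6 x:[1,7] y:[7/2,13/2] z:[-4,-3] -> miss, prune
    N13 x:[6,10] y:[-2,-1] z:[-1,0] -> miss, prune
    N18 x:[0,6] y:[-9,-8] z:[-10,-8] -> miss, prune
  N8 x:[27,41] y:[-29/2,-5] z:[-29,-11] -> miss, prune
  N16 x:[30,42] y:[-10,13/2] z:[-12,9] -> miss, prune

order=[0, 3, 7, 2, 6, 13, 18, 8, 16]  |boxes|=9  |leaves|=0  hit=miss

== RESULT ==
[0, 3, 7, 2, 6, 13, 18, 8, 16]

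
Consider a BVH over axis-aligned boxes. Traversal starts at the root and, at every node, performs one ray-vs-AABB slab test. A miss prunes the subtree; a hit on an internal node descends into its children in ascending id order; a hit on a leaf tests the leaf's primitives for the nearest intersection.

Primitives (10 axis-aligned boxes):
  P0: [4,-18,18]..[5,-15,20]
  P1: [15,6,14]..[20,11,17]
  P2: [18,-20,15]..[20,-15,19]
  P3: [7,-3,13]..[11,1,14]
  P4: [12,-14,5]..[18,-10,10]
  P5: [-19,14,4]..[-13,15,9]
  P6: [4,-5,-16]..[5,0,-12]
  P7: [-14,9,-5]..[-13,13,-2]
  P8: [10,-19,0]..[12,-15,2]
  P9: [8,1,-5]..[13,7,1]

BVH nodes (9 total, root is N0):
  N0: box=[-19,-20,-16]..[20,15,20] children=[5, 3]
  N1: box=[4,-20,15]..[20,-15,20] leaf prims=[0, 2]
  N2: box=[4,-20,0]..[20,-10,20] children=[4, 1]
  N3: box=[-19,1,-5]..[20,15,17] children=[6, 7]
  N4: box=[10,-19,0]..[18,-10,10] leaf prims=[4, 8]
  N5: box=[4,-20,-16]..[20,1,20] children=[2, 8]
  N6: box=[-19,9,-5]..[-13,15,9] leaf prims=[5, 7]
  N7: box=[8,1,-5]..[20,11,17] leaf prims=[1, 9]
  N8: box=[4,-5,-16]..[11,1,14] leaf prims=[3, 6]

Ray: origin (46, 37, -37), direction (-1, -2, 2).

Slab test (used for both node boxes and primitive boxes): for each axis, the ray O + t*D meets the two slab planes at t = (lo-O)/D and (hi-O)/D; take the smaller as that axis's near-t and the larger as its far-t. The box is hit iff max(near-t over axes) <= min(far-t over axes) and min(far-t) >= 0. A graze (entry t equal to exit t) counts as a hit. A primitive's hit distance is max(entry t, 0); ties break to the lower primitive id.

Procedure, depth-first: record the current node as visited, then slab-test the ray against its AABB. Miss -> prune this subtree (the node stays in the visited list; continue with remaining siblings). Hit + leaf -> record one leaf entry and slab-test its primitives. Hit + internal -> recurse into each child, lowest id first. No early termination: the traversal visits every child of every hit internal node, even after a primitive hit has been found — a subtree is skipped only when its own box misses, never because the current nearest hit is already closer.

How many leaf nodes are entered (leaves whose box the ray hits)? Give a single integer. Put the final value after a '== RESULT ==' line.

Traverse from the root:
N0 x:[26,65] y:[11,57/2] z:[21/2,57/2] -> hit [26,57/2], descend [3, 5]
  N3 x:[26,65] y:[11,18] z:[16,27] -> miss, prune
  N5 x:[26,42] y:[18,57/2] z:[21/2,57/2] -> hit [26,57/2], descend [2, 8]
    N2 x:[26,42] y:[47/2,57/2] z:[37/2,57/2] -> hit [26,57/2], descend [1, 4]
      N1 x:[26,42] y:[26,57/2] z:[26,57/2] -> hit [26,57/2] leaf, test {P0(miss), P2@t=26}
      N4 x:[28,36] y:[47/2,28] z:[37/2,47/2] -> miss, prune
    N8 x:[35,42] y:[18,21] z:[21/2,51/2] -> miss, prune

order=[0, 3, 5, 2, 1, 4, 8]  |boxes|=7  |leaves|=1  hit=P2

== RESULT ==
1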